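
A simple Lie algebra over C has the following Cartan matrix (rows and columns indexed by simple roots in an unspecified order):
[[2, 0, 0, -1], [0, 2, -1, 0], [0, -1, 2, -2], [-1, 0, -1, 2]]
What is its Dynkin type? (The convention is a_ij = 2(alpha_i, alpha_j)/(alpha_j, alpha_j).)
type F_4

The matrix has rank 4 with 2's on the diagonal. Reading the off-diagonal entries as Dynkin edges (a single edge where a_ij = a_ji = -1; a double or triple edge where a_ij * a_ji = 2 or 3), the diagram is a chain of 4 nodes with a double edge between the middle two (F_4). One simple-root ordering that puts it in standard form is (alpha_2, alpha_3, alpha_4, alpha_1). So the algebra is type F_4.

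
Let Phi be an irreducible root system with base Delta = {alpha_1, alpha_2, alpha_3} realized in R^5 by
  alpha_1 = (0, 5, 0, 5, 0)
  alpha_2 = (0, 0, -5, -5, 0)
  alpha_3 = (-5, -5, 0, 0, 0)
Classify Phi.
A3

Compute the Cartan integers a_ij = 2(alpha_i, alpha_j)/(alpha_j, alpha_j); the resulting 3x3 Cartan matrix is
[[2, -1, -1], [-1, 2, 0], [-1, 0, 2]].
All simple roots have the same length, so the diagram is simply laced. The associated Dynkin diagram is a chain of 3 nodes with single edges (A_3), so the type is A_3 (the algebra sl(4)).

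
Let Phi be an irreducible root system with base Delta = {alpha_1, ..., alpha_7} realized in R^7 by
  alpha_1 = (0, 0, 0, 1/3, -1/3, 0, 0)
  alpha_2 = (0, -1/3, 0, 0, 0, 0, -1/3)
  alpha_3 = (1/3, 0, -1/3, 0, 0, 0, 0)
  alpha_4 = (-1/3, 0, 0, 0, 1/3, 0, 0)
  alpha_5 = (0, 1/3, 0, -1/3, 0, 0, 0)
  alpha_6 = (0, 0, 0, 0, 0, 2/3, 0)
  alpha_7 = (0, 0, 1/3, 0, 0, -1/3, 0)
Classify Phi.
Compute the Cartan integers a_ij = 2(alpha_i, alpha_j)/(alpha_j, alpha_j); the resulting 7x7 Cartan matrix is
[[2, 0, 0, -1, -1, 0, 0], [0, 2, 0, 0, -1, 0, 0], [0, 0, 2, -1, 0, 0, -1], [-1, 0, -1, 2, 0, 0, 0], [-1, -1, 0, 0, 2, 0, 0], [0, 0, 0, 0, 0, 2, -2], [0, 0, -1, 0, 0, -1, 2]].
The roots have two lengths (squared-length ratio 2:1); the short ones are alpha_{1,2,3,4,5,7}. The associated Dynkin diagram is a chain of 7 nodes with a double edge at one end; the terminal node there is the unique long simple root (C_7), so the type is C_7 (the algebra sp(14)).

type C_7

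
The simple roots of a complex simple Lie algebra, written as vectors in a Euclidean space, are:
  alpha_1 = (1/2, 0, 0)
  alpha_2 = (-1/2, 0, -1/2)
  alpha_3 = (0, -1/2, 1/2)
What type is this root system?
B3

Compute the Cartan integers a_ij = 2(alpha_i, alpha_j)/(alpha_j, alpha_j); the resulting 3x3 Cartan matrix is
[[2, -1, 0], [-2, 2, -1], [0, -1, 2]].
The roots have two lengths (squared-length ratio 2:1); the short ones are alpha_{1}. The associated Dynkin diagram is a chain of 3 nodes with a double edge at one end; the terminal node there is the unique short simple root (B_3), so the type is B_3 (the algebra so(7)).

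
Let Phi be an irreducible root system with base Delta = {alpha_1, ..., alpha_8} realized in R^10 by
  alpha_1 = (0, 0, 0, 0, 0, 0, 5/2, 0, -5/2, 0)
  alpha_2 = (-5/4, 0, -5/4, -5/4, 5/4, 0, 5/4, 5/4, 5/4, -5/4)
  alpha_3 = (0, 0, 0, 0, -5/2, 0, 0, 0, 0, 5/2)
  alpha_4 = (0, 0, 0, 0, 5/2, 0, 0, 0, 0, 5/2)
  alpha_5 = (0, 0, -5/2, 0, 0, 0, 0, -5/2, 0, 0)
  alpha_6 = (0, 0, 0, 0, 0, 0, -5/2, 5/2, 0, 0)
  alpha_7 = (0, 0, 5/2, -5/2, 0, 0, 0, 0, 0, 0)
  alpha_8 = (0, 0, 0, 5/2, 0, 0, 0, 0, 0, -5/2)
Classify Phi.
Compute the Cartan integers a_ij = 2(alpha_i, alpha_j)/(alpha_j, alpha_j); the resulting 8x8 Cartan matrix is
[[2, 0, 0, 0, 0, -1, 0, 0], [0, 2, -1, 0, 0, 0, 0, 0], [0, -1, 2, 0, 0, 0, 0, -1], [0, 0, 0, 2, 0, 0, 0, -1], [0, 0, 0, 0, 2, -1, -1, 0], [-1, 0, 0, 0, -1, 2, 0, 0], [0, 0, 0, 0, -1, 0, 2, -1], [0, 0, -1, -1, 0, 0, -1, 2]].
All simple roots have the same length, so the diagram is simply laced. The associated Dynkin diagram is a chain of 7 nodes with one extra node attached to the third node from one end (E_8), so the type is E_8.

type E_8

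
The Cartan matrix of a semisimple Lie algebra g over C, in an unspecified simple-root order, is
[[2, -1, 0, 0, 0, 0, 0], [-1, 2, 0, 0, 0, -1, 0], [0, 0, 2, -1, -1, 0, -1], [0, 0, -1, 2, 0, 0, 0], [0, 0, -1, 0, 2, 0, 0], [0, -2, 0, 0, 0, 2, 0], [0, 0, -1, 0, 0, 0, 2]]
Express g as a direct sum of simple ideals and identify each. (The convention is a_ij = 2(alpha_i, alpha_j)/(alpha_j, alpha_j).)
The diagram associated to this matrix has two connected components: the simple roots {alpha_1, alpha_2, alpha_6} form a chain of 3 nodes with a double edge at one end; the terminal node there is the unique long simple root (C_3), and {alpha_3, alpha_4, alpha_5, alpha_7} form a chain of 2 nodes with a fork of two nodes at one end (D_4). A semisimple Lie algebra decomposes uniquely as the direct sum of simple ideals, one per connected component of its Dynkin diagram, so g ≅ C_3 ⊕ D_4 (dimension 21 + 28 = 49).

type C_3 + type D_4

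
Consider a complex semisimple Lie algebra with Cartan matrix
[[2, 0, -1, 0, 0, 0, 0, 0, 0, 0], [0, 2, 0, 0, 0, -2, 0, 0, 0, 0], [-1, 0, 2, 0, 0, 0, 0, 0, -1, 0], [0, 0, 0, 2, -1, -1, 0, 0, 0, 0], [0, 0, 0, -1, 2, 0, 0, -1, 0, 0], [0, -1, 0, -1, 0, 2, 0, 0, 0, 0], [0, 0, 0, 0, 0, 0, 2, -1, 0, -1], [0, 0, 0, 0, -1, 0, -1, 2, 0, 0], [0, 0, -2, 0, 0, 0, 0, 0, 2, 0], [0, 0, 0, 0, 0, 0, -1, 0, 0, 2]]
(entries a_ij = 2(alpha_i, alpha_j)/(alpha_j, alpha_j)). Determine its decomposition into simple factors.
C3 + C7

The diagram associated to this matrix has two connected components: the simple roots {alpha_1, alpha_3, alpha_9} form a chain of 3 nodes with a double edge at one end; the terminal node there is the unique long simple root (C_3), and {alpha_2, alpha_4, alpha_5, alpha_6, alpha_7, alpha_8, alpha_10} form a chain of 7 nodes with a double edge at one end; the terminal node there is the unique long simple root (C_7). A semisimple Lie algebra decomposes uniquely as the direct sum of simple ideals, one per connected component of its Dynkin diagram, so g ≅ C_3 ⊕ C_7 (dimension 21 + 105 = 126).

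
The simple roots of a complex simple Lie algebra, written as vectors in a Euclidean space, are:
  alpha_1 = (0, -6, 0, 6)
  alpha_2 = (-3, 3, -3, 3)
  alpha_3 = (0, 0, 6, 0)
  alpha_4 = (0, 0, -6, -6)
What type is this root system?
F_4

Compute the Cartan integers a_ij = 2(alpha_i, alpha_j)/(alpha_j, alpha_j); the resulting 4x4 Cartan matrix is
[[2, 0, 0, -1], [0, 2, -1, 0], [0, -1, 2, -1], [-1, 0, -2, 2]].
The roots have two lengths (squared-length ratio 2:1); the short ones are alpha_{2,3}. The associated Dynkin diagram is a chain of 4 nodes with a double edge between the middle two (F_4), so the type is F_4.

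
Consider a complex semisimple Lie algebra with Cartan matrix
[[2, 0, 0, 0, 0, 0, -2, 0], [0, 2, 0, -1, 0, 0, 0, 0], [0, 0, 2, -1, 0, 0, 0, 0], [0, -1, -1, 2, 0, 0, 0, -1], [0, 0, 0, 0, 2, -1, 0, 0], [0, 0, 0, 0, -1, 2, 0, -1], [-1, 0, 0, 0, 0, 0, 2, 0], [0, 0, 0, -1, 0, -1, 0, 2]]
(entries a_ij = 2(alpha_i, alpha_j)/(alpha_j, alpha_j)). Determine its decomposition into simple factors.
The diagram associated to this matrix has two connected components: the simple roots {alpha_1, alpha_7} form a chain of 2 nodes with a double edge at one end; the terminal node there is the unique short simple root (B_2), and {alpha_2, alpha_3, alpha_4, alpha_5, alpha_6, alpha_8} form a chain of 4 nodes with a fork of two nodes at one end (D_6). A semisimple Lie algebra decomposes uniquely as the direct sum of simple ideals, one per connected component of its Dynkin diagram, so g ≅ B_2 ⊕ D_6 (dimension 10 + 66 = 76).

B2 + D6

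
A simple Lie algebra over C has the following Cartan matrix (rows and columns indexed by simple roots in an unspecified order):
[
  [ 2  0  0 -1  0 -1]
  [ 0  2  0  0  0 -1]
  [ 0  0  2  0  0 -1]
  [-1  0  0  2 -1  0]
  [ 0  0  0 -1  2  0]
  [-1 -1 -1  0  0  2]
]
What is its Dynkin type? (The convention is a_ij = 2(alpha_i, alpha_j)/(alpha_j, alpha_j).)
D_6 (so(12))

The matrix has rank 6 with 2's on the diagonal. Reading the off-diagonal entries as Dynkin edges (a single edge where a_ij = a_ji = -1; a double or triple edge where a_ij * a_ji = 2 or 3), the diagram is a chain of 4 nodes with a fork of two nodes at one end (D_6). One simple-root ordering that puts it in standard form is (alpha_5, alpha_4, alpha_1, alpha_6, alpha_2, alpha_3). So the algebra is type D_6, i.e. so(12).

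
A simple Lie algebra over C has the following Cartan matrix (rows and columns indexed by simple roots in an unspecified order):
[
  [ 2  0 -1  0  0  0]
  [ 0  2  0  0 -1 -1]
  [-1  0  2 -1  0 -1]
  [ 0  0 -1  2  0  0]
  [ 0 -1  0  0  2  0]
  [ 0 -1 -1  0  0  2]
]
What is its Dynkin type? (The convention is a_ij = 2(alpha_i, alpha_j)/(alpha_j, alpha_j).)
The matrix has rank 6 with 2's on the diagonal. Reading the off-diagonal entries as Dynkin edges (a single edge where a_ij = a_ji = -1; a double or triple edge where a_ij * a_ji = 2 or 3), the diagram is a chain of 4 nodes with a fork of two nodes at one end (D_6). One simple-root ordering that puts it in standard form is (alpha_5, alpha_2, alpha_6, alpha_3, alpha_4, alpha_1). So the algebra is type D_6, i.e. so(12).

D6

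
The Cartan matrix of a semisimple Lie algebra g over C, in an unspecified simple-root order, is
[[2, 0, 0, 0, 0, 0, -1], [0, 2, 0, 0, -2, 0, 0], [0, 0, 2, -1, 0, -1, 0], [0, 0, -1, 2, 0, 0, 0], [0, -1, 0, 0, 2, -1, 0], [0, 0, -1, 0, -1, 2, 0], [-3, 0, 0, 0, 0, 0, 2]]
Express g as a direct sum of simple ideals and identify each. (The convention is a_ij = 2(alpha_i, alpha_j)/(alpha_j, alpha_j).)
The diagram associated to this matrix has two connected components: the simple roots {alpha_2, alpha_3, alpha_4, alpha_5, alpha_6} form a chain of 5 nodes with a double edge at one end; the terminal node there is the unique long simple root (C_5), and {alpha_1, alpha_7} form two nodes joined by a triple edge (G_2). A semisimple Lie algebra decomposes uniquely as the direct sum of simple ideals, one per connected component of its Dynkin diagram, so g ≅ C_5 ⊕ G_2 (dimension 55 + 14 = 69).

type C_5 + type G_2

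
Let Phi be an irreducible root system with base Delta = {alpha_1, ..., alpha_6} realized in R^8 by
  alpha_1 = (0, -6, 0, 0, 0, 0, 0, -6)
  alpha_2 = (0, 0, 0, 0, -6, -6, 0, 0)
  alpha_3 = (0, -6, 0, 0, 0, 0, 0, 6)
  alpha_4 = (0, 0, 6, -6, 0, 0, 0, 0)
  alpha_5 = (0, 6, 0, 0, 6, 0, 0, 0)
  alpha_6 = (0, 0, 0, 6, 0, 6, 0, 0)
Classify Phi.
D6

Compute the Cartan integers a_ij = 2(alpha_i, alpha_j)/(alpha_j, alpha_j); the resulting 6x6 Cartan matrix is
[[2, 0, 0, 0, -1, 0], [0, 2, 0, 0, -1, -1], [0, 0, 2, 0, -1, 0], [0, 0, 0, 2, 0, -1], [-1, -1, -1, 0, 2, 0], [0, -1, 0, -1, 0, 2]].
All simple roots have the same length, so the diagram is simply laced. The associated Dynkin diagram is a chain of 4 nodes with a fork of two nodes at one end (D_6), so the type is D_6 (the algebra so(12)).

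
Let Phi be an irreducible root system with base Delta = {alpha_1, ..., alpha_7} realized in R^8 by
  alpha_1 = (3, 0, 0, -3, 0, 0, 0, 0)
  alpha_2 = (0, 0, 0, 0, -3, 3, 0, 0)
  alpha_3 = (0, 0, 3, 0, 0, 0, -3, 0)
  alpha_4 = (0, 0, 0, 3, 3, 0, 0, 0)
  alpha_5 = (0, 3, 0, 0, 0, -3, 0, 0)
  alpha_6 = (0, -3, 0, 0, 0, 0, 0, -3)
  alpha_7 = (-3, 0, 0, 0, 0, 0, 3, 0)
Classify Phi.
Compute the Cartan integers a_ij = 2(alpha_i, alpha_j)/(alpha_j, alpha_j); the resulting 7x7 Cartan matrix is
[[2, 0, 0, -1, 0, 0, -1], [0, 2, 0, -1, -1, 0, 0], [0, 0, 2, 0, 0, 0, -1], [-1, -1, 0, 2, 0, 0, 0], [0, -1, 0, 0, 2, -1, 0], [0, 0, 0, 0, -1, 2, 0], [-1, 0, -1, 0, 0, 0, 2]].
All simple roots have the same length, so the diagram is simply laced. The associated Dynkin diagram is a chain of 7 nodes with single edges (A_7), so the type is A_7 (the algebra sl(8)).

A_7 (sl(8))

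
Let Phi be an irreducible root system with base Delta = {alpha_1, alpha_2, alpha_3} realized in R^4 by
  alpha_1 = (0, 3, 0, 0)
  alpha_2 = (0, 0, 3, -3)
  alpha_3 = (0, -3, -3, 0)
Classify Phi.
B_3

Compute the Cartan integers a_ij = 2(alpha_i, alpha_j)/(alpha_j, alpha_j); the resulting 3x3 Cartan matrix is
[[2, 0, -1], [0, 2, -1], [-2, -1, 2]].
The roots have two lengths (squared-length ratio 2:1); the short ones are alpha_{1}. The associated Dynkin diagram is a chain of 3 nodes with a double edge at one end; the terminal node there is the unique short simple root (B_3), so the type is B_3 (the algebra so(7)).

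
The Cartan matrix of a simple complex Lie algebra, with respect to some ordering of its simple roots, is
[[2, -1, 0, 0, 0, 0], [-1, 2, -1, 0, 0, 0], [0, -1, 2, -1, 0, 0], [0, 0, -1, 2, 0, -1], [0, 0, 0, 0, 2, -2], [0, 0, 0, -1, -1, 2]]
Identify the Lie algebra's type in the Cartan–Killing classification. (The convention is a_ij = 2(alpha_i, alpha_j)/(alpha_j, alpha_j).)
C_6 (sp(12))

The matrix has rank 6 with 2's on the diagonal. Reading the off-diagonal entries as Dynkin edges (a single edge where a_ij = a_ji = -1; a double or triple edge where a_ij * a_ji = 2 or 3), the diagram is a chain of 6 nodes with a double edge at one end; the terminal node there is the unique long simple root (C_6). One simple-root ordering that puts it in standard form is (alpha_1, alpha_2, alpha_3, alpha_4, alpha_6, alpha_5). So the algebra is type C_6, i.e. sp(12).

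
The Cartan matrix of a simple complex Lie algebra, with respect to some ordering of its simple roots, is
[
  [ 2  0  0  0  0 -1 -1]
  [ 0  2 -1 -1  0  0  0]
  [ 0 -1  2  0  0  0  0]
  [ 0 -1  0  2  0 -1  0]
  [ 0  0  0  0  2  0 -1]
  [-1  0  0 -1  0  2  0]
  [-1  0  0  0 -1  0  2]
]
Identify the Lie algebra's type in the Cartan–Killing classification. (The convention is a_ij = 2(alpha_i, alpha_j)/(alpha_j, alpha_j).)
The matrix has rank 7 with 2's on the diagonal. Reading the off-diagonal entries as Dynkin edges (a single edge where a_ij = a_ji = -1; a double or triple edge where a_ij * a_ji = 2 or 3), the diagram is a chain of 7 nodes with single edges (A_7). One simple-root ordering that puts it in standard form is (alpha_5, alpha_7, alpha_1, alpha_6, alpha_4, alpha_2, alpha_3). So the algebra is type A_7, i.e. sl(8).

A_7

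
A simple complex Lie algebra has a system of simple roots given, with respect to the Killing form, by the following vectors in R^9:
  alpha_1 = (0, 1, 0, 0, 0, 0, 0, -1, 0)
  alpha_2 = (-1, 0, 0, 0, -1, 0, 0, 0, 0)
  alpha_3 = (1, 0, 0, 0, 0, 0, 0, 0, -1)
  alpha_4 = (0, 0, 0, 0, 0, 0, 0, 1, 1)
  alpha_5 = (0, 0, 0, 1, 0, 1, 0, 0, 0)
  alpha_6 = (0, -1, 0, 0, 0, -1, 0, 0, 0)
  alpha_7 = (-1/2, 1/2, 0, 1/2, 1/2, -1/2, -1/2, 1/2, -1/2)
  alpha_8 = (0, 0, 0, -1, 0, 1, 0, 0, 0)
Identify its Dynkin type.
E_8

Compute the Cartan integers a_ij = 2(alpha_i, alpha_j)/(alpha_j, alpha_j); the resulting 8x8 Cartan matrix is
[[2, 0, 0, -1, 0, -1, 0, 0], [0, 2, -1, 0, 0, 0, 0, 0], [0, -1, 2, -1, 0, 0, 0, 0], [-1, 0, -1, 2, 0, 0, 0, 0], [0, 0, 0, 0, 2, -1, 0, 0], [-1, 0, 0, 0, -1, 2, 0, -1], [0, 0, 0, 0, 0, 0, 2, -1], [0, 0, 0, 0, 0, -1, -1, 2]].
All simple roots have the same length, so the diagram is simply laced. The associated Dynkin diagram is a chain of 7 nodes with one extra node attached to the third node from one end (E_8), so the type is E_8.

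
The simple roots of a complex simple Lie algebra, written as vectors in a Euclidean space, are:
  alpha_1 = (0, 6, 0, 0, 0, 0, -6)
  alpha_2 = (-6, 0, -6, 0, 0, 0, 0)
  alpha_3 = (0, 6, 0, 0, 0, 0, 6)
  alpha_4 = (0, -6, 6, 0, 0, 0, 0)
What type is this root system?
Compute the Cartan integers a_ij = 2(alpha_i, alpha_j)/(alpha_j, alpha_j); the resulting 4x4 Cartan matrix is
[[2, 0, 0, -1], [0, 2, 0, -1], [0, 0, 2, -1], [-1, -1, -1, 2]].
All simple roots have the same length, so the diagram is simply laced. The associated Dynkin diagram is a chain of 2 nodes with a fork of two nodes at one end (D_4), so the type is D_4 (the algebra so(8)).

D_4 (so(8))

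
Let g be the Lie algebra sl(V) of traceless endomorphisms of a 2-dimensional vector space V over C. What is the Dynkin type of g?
This is sl(2), which has dimension 2^2 - 1 = 3 and rank 2 - 1 = 1 (a Cartan subalgebra is the diagonal traceless matrices). In the classification of classical Lie algebras, the special linear algebra sl(n+1) has type A_n; here n = 1, so the Dynkin diagram is a chain of 1 nodes with single edges (A_1). Hence the type is A_1.

A_1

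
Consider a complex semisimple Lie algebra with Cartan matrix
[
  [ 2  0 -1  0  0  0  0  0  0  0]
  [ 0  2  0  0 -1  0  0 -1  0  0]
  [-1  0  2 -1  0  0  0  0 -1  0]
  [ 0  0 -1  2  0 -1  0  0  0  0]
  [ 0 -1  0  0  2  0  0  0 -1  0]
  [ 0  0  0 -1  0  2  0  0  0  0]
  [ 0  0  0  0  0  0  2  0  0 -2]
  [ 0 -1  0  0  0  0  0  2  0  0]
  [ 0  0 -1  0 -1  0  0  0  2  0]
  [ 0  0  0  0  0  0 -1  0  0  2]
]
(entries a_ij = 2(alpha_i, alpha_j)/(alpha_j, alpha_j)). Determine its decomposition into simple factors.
B_2 (so(5)) + E_8

The diagram associated to this matrix has two connected components: the simple roots {alpha_7, alpha_10} form a chain of 2 nodes with a double edge at one end; the terminal node there is the unique short simple root (B_2), and {alpha_1, alpha_2, alpha_3, alpha_4, alpha_5, alpha_6, alpha_8, alpha_9} form a chain of 7 nodes with one extra node attached to the third node from one end (E_8). A semisimple Lie algebra decomposes uniquely as the direct sum of simple ideals, one per connected component of its Dynkin diagram, so g ≅ B_2 ⊕ E_8 (dimension 10 + 248 = 258).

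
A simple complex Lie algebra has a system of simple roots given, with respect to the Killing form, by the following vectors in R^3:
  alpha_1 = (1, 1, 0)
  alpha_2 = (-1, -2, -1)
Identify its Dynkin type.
Compute the Cartan integers a_ij = 2(alpha_i, alpha_j)/(alpha_j, alpha_j); the resulting 2x2 Cartan matrix is
[[2, -1], [-3, 2]].
The roots have two lengths (squared-length ratio 3:1); the short ones are alpha_{1}. The associated Dynkin diagram is two nodes joined by a triple edge (G_2), so the type is G_2.

G2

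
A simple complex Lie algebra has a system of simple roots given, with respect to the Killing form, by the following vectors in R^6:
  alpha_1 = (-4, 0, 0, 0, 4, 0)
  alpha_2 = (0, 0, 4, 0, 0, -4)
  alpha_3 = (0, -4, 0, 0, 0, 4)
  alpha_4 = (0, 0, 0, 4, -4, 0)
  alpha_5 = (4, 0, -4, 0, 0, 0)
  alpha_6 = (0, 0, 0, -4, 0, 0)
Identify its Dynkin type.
Compute the Cartan integers a_ij = 2(alpha_i, alpha_j)/(alpha_j, alpha_j); the resulting 6x6 Cartan matrix is
[[2, 0, 0, -1, -1, 0], [0, 2, -1, 0, -1, 0], [0, -1, 2, 0, 0, 0], [-1, 0, 0, 2, 0, -2], [-1, -1, 0, 0, 2, 0], [0, 0, 0, -1, 0, 2]].
The roots have two lengths (squared-length ratio 2:1); the short ones are alpha_{6}. The associated Dynkin diagram is a chain of 6 nodes with a double edge at one end; the terminal node there is the unique short simple root (B_6), so the type is B_6 (the algebra so(13)).

B_6 (so(13))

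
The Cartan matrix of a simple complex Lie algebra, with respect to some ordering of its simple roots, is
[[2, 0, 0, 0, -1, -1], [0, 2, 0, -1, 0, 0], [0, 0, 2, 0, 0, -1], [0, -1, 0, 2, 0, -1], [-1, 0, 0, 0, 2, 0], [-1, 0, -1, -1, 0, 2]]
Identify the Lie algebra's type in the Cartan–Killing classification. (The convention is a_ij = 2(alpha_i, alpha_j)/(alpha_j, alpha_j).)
The matrix has rank 6 with 2's on the diagonal. Reading the off-diagonal entries as Dynkin edges (a single edge where a_ij = a_ji = -1; a double or triple edge where a_ij * a_ji = 2 or 3), the diagram is a chain of 5 nodes with one extra node attached to the third node from one end (E_6). One simple-root ordering that puts it in standard form is (alpha_5, alpha_3, alpha_1, alpha_6, alpha_4, alpha_2). So the algebra is type E_6.

type E_6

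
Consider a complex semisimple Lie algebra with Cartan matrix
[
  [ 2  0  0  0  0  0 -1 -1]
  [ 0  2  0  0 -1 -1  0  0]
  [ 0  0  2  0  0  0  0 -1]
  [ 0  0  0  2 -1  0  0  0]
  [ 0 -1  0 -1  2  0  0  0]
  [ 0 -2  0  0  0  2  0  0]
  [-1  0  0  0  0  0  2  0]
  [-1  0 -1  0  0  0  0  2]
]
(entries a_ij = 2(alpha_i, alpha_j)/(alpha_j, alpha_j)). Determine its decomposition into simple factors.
A4 + C4

The diagram associated to this matrix has two connected components: the simple roots {alpha_1, alpha_3, alpha_7, alpha_8} form a chain of 4 nodes with single edges (A_4), and {alpha_2, alpha_4, alpha_5, alpha_6} form a chain of 4 nodes with a double edge at one end; the terminal node there is the unique long simple root (C_4). A semisimple Lie algebra decomposes uniquely as the direct sum of simple ideals, one per connected component of its Dynkin diagram, so g ≅ A_4 ⊕ C_4 (dimension 24 + 36 = 60).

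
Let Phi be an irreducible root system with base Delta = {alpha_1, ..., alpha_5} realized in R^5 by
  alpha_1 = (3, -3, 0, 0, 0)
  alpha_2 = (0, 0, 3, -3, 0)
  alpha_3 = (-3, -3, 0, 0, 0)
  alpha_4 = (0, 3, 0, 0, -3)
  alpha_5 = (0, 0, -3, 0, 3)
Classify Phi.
Compute the Cartan integers a_ij = 2(alpha_i, alpha_j)/(alpha_j, alpha_j); the resulting 5x5 Cartan matrix is
[[2, 0, 0, -1, 0], [0, 2, 0, 0, -1], [0, 0, 2, -1, 0], [-1, 0, -1, 2, -1], [0, -1, 0, -1, 2]].
All simple roots have the same length, so the diagram is simply laced. The associated Dynkin diagram is a chain of 3 nodes with a fork of two nodes at one end (D_5), so the type is D_5 (the algebra so(10)).

D_5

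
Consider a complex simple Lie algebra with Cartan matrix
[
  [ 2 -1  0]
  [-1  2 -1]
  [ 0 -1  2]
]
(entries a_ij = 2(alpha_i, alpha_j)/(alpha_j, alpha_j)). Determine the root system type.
A3

The matrix has rank 3 with 2's on the diagonal. Reading the off-diagonal entries as Dynkin edges (a single edge where a_ij = a_ji = -1; a double or triple edge where a_ij * a_ji = 2 or 3), the diagram is a chain of 3 nodes with single edges (A_3). One simple-root ordering that puts it in standard form is (alpha_3, alpha_2, alpha_1). So the algebra is type A_3, i.e. sl(4).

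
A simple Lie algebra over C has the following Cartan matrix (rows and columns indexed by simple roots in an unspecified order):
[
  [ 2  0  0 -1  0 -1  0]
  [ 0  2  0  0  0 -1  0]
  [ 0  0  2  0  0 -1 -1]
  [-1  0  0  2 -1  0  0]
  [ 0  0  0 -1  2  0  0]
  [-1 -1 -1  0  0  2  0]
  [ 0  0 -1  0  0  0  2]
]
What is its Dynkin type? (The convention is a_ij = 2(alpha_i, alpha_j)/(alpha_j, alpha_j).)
E7

The matrix has rank 7 with 2's on the diagonal. Reading the off-diagonal entries as Dynkin edges (a single edge where a_ij = a_ji = -1; a double or triple edge where a_ij * a_ji = 2 or 3), the diagram is a chain of 6 nodes with one extra node attached to the third node from one end (E_7). One simple-root ordering that puts it in standard form is (alpha_7, alpha_2, alpha_3, alpha_6, alpha_1, alpha_4, alpha_5). So the algebra is type E_7.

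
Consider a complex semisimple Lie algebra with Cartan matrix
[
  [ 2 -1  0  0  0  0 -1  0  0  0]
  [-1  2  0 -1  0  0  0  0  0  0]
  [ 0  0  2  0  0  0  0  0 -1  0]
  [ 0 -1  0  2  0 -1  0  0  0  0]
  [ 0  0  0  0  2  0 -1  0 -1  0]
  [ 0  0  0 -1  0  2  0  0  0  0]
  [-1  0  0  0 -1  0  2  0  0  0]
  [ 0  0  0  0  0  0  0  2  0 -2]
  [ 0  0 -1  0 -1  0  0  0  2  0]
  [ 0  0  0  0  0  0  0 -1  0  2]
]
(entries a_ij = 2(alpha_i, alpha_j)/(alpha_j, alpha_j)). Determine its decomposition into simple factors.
The diagram associated to this matrix has two connected components: the simple roots {alpha_1, alpha_2, alpha_3, alpha_4, alpha_5, alpha_6, alpha_7, alpha_9} form a chain of 8 nodes with single edges (A_8), and {alpha_8, alpha_10} form a chain of 2 nodes with a double edge at one end; the terminal node there is the unique short simple root (B_2). A semisimple Lie algebra decomposes uniquely as the direct sum of simple ideals, one per connected component of its Dynkin diagram, so g ≅ A_8 ⊕ B_2 (dimension 80 + 10 = 90).

A8 + B2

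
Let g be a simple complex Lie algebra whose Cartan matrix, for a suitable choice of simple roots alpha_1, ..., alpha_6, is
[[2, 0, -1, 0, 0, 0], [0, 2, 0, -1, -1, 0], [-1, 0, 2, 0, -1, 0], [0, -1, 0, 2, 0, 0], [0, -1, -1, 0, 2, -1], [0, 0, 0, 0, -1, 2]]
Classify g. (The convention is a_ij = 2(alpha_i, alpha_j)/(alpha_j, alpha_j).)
type E_6

The matrix has rank 6 with 2's on the diagonal. Reading the off-diagonal entries as Dynkin edges (a single edge where a_ij = a_ji = -1; a double or triple edge where a_ij * a_ji = 2 or 3), the diagram is a chain of 5 nodes with one extra node attached to the third node from one end (E_6). One simple-root ordering that puts it in standard form is (alpha_1, alpha_6, alpha_3, alpha_5, alpha_2, alpha_4). So the algebra is type E_6.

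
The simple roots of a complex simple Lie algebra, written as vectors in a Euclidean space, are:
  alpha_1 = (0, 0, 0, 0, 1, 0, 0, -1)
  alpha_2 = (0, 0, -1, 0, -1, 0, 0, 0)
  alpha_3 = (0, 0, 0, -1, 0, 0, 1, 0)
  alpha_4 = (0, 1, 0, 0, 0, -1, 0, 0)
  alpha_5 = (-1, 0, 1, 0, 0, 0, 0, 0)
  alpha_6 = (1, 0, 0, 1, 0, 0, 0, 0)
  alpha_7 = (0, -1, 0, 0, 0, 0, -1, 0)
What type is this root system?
Compute the Cartan integers a_ij = 2(alpha_i, alpha_j)/(alpha_j, alpha_j); the resulting 7x7 Cartan matrix is
[[2, -1, 0, 0, 0, 0, 0], [-1, 2, 0, 0, -1, 0, 0], [0, 0, 2, 0, 0, -1, -1], [0, 0, 0, 2, 0, 0, -1], [0, -1, 0, 0, 2, -1, 0], [0, 0, -1, 0, -1, 2, 0], [0, 0, -1, -1, 0, 0, 2]].
All simple roots have the same length, so the diagram is simply laced. The associated Dynkin diagram is a chain of 7 nodes with single edges (A_7), so the type is A_7 (the algebra sl(8)).

A_7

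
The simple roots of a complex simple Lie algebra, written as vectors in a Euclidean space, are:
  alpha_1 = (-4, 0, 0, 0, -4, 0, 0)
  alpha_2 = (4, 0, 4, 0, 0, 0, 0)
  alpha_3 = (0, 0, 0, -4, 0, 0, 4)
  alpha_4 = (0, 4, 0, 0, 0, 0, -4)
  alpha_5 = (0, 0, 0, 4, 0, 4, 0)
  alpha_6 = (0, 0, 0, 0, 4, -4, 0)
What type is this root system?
type A_6

Compute the Cartan integers a_ij = 2(alpha_i, alpha_j)/(alpha_j, alpha_j); the resulting 6x6 Cartan matrix is
[[2, -1, 0, 0, 0, -1], [-1, 2, 0, 0, 0, 0], [0, 0, 2, -1, -1, 0], [0, 0, -1, 2, 0, 0], [0, 0, -1, 0, 2, -1], [-1, 0, 0, 0, -1, 2]].
All simple roots have the same length, so the diagram is simply laced. The associated Dynkin diagram is a chain of 6 nodes with single edges (A_6), so the type is A_6 (the algebra sl(7)).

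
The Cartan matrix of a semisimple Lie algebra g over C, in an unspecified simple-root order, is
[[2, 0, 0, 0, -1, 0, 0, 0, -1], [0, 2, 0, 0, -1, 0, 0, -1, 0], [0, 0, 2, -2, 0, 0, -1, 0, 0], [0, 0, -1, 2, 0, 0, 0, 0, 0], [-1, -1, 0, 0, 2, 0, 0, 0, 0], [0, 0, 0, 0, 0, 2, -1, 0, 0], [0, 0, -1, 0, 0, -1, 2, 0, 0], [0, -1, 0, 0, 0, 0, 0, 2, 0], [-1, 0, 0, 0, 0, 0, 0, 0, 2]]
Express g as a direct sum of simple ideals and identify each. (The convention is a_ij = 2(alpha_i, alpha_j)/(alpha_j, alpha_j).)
The diagram associated to this matrix has two connected components: the simple roots {alpha_1, alpha_2, alpha_5, alpha_8, alpha_9} form a chain of 5 nodes with single edges (A_5), and {alpha_3, alpha_4, alpha_6, alpha_7} form a chain of 4 nodes with a double edge at one end; the terminal node there is the unique short simple root (B_4). A semisimple Lie algebra decomposes uniquely as the direct sum of simple ideals, one per connected component of its Dynkin diagram, so g ≅ A_5 ⊕ B_4 (dimension 35 + 36 = 71).

A_5 (sl(6)) + B_4 (so(9))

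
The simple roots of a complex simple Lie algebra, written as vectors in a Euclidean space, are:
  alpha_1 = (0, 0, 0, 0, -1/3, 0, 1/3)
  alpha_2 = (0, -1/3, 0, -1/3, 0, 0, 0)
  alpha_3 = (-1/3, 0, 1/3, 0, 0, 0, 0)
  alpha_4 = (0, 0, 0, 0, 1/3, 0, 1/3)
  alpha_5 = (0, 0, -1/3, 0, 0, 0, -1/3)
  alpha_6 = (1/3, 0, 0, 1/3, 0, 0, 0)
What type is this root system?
Compute the Cartan integers a_ij = 2(alpha_i, alpha_j)/(alpha_j, alpha_j); the resulting 6x6 Cartan matrix is
[[2, 0, 0, 0, -1, 0], [0, 2, 0, 0, 0, -1], [0, 0, 2, 0, -1, -1], [0, 0, 0, 2, -1, 0], [-1, 0, -1, -1, 2, 0], [0, -1, -1, 0, 0, 2]].
All simple roots have the same length, so the diagram is simply laced. The associated Dynkin diagram is a chain of 4 nodes with a fork of two nodes at one end (D_6), so the type is D_6 (the algebra so(12)).

type D_6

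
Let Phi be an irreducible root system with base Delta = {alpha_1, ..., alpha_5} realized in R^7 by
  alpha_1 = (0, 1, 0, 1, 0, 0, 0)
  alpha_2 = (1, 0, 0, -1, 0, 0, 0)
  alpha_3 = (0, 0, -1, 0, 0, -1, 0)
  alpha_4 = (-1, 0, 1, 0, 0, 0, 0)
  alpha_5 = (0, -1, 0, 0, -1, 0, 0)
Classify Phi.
Compute the Cartan integers a_ij = 2(alpha_i, alpha_j)/(alpha_j, alpha_j); the resulting 5x5 Cartan matrix is
[[2, -1, 0, 0, -1], [-1, 2, 0, -1, 0], [0, 0, 2, -1, 0], [0, -1, -1, 2, 0], [-1, 0, 0, 0, 2]].
All simple roots have the same length, so the diagram is simply laced. The associated Dynkin diagram is a chain of 5 nodes with single edges (A_5), so the type is A_5 (the algebra sl(6)).

A5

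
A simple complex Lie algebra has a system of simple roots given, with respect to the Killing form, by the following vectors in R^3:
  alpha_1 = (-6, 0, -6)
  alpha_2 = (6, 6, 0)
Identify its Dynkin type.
A2

Compute the Cartan integers a_ij = 2(alpha_i, alpha_j)/(alpha_j, alpha_j); the resulting 2x2 Cartan matrix is
[[2, -1], [-1, 2]].
All simple roots have the same length, so the diagram is simply laced. The associated Dynkin diagram is a chain of 2 nodes with single edges (A_2), so the type is A_2 (the algebra sl(3)).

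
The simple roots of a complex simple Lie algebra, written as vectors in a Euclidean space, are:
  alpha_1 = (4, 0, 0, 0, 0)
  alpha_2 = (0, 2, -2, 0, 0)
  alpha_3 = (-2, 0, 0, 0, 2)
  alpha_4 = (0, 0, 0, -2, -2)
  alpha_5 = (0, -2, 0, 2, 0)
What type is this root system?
C5

Compute the Cartan integers a_ij = 2(alpha_i, alpha_j)/(alpha_j, alpha_j); the resulting 5x5 Cartan matrix is
[[2, 0, -2, 0, 0], [0, 2, 0, 0, -1], [-1, 0, 2, -1, 0], [0, 0, -1, 2, -1], [0, -1, 0, -1, 2]].
The roots have two lengths (squared-length ratio 2:1); the short ones are alpha_{2,3,4,5}. The associated Dynkin diagram is a chain of 5 nodes with a double edge at one end; the terminal node there is the unique long simple root (C_5), so the type is C_5 (the algebra sp(10)).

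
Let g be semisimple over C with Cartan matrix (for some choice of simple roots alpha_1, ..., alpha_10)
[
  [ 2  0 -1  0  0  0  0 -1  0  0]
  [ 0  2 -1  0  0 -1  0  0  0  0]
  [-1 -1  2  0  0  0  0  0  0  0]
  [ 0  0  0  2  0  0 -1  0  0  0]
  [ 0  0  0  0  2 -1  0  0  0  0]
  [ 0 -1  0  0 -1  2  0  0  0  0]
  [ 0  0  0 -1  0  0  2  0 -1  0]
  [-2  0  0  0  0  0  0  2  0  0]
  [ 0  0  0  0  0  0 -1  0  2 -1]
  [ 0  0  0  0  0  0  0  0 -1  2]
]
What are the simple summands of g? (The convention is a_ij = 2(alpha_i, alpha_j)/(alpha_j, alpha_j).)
type A_4 + type C_6

The diagram associated to this matrix has two connected components: the simple roots {alpha_4, alpha_7, alpha_9, alpha_10} form a chain of 4 nodes with single edges (A_4), and {alpha_1, alpha_2, alpha_3, alpha_5, alpha_6, alpha_8} form a chain of 6 nodes with a double edge at one end; the terminal node there is the unique long simple root (C_6). A semisimple Lie algebra decomposes uniquely as the direct sum of simple ideals, one per connected component of its Dynkin diagram, so g ≅ A_4 ⊕ C_6 (dimension 24 + 78 = 102).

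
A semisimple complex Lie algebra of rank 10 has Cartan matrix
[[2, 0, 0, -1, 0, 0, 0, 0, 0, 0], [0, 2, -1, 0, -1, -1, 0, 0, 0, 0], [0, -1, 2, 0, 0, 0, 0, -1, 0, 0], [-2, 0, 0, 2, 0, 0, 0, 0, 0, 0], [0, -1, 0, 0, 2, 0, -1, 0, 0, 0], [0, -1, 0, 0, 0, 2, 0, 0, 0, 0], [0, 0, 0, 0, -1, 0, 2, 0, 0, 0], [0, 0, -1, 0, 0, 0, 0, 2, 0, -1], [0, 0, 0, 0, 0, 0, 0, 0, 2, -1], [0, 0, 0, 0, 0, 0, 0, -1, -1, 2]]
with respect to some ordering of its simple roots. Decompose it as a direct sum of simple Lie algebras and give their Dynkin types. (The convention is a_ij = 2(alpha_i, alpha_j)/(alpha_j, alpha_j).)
B_2 + E_8

The diagram associated to this matrix has two connected components: the simple roots {alpha_1, alpha_4} form a chain of 2 nodes with a double edge at one end; the terminal node there is the unique short simple root (B_2), and {alpha_2, alpha_3, alpha_5, alpha_6, alpha_7, alpha_8, alpha_9, alpha_10} form a chain of 7 nodes with one extra node attached to the third node from one end (E_8). A semisimple Lie algebra decomposes uniquely as the direct sum of simple ideals, one per connected component of its Dynkin diagram, so g ≅ B_2 ⊕ E_8 (dimension 10 + 248 = 258).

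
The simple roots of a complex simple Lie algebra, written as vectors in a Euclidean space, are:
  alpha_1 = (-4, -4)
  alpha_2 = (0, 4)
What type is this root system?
Compute the Cartan integers a_ij = 2(alpha_i, alpha_j)/(alpha_j, alpha_j); the resulting 2x2 Cartan matrix is
[[2, -2], [-1, 2]].
The roots have two lengths (squared-length ratio 2:1); the short ones are alpha_{2}. The associated Dynkin diagram is a chain of 2 nodes with a double edge at one end; the terminal node there is the unique short simple root (B_2), so the type is B_2 (the algebra so(5)).

B_2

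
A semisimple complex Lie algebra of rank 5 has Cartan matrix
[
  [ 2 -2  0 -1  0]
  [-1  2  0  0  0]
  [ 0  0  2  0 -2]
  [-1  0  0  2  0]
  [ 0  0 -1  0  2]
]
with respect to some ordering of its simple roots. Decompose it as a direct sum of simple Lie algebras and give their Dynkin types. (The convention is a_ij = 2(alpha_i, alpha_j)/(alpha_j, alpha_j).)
The diagram associated to this matrix has two connected components: the simple roots {alpha_3, alpha_5} form a chain of 2 nodes with a double edge at one end; the terminal node there is the unique short simple root (B_2), and {alpha_1, alpha_2, alpha_4} form a chain of 3 nodes with a double edge at one end; the terminal node there is the unique short simple root (B_3). A semisimple Lie algebra decomposes uniquely as the direct sum of simple ideals, one per connected component of its Dynkin diagram, so g ≅ B_2 ⊕ B_3 (dimension 10 + 21 = 31).

B2 + B3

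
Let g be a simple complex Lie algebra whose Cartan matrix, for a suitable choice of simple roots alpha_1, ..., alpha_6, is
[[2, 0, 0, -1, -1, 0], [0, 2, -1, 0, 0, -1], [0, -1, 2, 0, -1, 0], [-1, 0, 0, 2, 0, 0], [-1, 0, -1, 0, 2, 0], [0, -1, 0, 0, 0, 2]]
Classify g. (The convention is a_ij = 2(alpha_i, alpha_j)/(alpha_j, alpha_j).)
The matrix has rank 6 with 2's on the diagonal. Reading the off-diagonal entries as Dynkin edges (a single edge where a_ij = a_ji = -1; a double or triple edge where a_ij * a_ji = 2 or 3), the diagram is a chain of 6 nodes with single edges (A_6). One simple-root ordering that puts it in standard form is (alpha_6, alpha_2, alpha_3, alpha_5, alpha_1, alpha_4). So the algebra is type A_6, i.e. sl(7).

A_6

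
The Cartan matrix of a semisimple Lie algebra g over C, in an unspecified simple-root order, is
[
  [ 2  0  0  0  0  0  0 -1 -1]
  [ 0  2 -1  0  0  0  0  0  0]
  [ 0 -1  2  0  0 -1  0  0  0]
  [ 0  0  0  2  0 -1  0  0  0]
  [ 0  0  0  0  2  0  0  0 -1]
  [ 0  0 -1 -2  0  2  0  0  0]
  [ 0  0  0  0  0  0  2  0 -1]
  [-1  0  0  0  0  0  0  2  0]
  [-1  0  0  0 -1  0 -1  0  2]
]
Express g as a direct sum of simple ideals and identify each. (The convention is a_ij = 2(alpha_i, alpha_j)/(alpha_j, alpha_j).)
The diagram associated to this matrix has two connected components: the simple roots {alpha_2, alpha_3, alpha_4, alpha_6} form a chain of 4 nodes with a double edge at one end; the terminal node there is the unique short simple root (B_4), and {alpha_1, alpha_5, alpha_7, alpha_8, alpha_9} form a chain of 3 nodes with a fork of two nodes at one end (D_5). A semisimple Lie algebra decomposes uniquely as the direct sum of simple ideals, one per connected component of its Dynkin diagram, so g ≅ B_4 ⊕ D_5 (dimension 36 + 45 = 81).

B_4 (so(9)) ⊕ D_5 (so(10))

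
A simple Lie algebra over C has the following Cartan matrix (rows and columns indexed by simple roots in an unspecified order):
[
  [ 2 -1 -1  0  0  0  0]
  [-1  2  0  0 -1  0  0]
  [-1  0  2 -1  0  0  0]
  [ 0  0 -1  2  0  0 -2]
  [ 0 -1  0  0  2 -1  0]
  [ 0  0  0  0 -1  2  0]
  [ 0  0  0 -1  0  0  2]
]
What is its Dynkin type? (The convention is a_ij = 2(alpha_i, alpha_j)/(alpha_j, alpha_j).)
type B_7

The matrix has rank 7 with 2's on the diagonal. Reading the off-diagonal entries as Dynkin edges (a single edge where a_ij = a_ji = -1; a double or triple edge where a_ij * a_ji = 2 or 3), the diagram is a chain of 7 nodes with a double edge at one end; the terminal node there is the unique short simple root (B_7). One simple-root ordering that puts it in standard form is (alpha_6, alpha_5, alpha_2, alpha_1, alpha_3, alpha_4, alpha_7). So the algebra is type B_7, i.e. so(15).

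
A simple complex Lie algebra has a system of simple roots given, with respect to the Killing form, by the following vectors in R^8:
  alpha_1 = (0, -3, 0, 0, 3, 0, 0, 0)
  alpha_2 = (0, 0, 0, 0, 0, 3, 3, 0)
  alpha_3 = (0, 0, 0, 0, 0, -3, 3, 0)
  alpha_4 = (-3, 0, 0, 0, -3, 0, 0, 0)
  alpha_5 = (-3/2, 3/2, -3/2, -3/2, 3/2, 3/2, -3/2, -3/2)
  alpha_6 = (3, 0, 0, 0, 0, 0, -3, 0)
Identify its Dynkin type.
type E_6

Compute the Cartan integers a_ij = 2(alpha_i, alpha_j)/(alpha_j, alpha_j); the resulting 6x6 Cartan matrix is
[[2, 0, 0, -1, 0, 0], [0, 2, 0, 0, 0, -1], [0, 0, 2, 0, -1, -1], [-1, 0, 0, 2, 0, -1], [0, 0, -1, 0, 2, 0], [0, -1, -1, -1, 0, 2]].
All simple roots have the same length, so the diagram is simply laced. The associated Dynkin diagram is a chain of 5 nodes with one extra node attached to the third node from one end (E_6), so the type is E_6.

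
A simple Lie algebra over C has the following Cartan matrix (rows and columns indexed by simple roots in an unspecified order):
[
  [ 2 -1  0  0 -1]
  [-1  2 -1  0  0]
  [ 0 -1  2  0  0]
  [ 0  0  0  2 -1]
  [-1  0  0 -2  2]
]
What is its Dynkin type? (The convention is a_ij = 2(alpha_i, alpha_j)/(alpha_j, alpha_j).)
The matrix has rank 5 with 2's on the diagonal. Reading the off-diagonal entries as Dynkin edges (a single edge where a_ij = a_ji = -1; a double or triple edge where a_ij * a_ji = 2 or 3), the diagram is a chain of 5 nodes with a double edge at one end; the terminal node there is the unique short simple root (B_5). One simple-root ordering that puts it in standard form is (alpha_3, alpha_2, alpha_1, alpha_5, alpha_4). So the algebra is type B_5, i.e. so(11).

B_5 (so(11))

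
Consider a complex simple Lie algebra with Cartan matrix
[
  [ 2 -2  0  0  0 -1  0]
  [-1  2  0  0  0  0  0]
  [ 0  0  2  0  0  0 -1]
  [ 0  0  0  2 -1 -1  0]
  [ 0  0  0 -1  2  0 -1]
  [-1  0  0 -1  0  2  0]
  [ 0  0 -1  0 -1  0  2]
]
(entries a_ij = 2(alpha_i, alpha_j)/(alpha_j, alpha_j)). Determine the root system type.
type B_7

The matrix has rank 7 with 2's on the diagonal. Reading the off-diagonal entries as Dynkin edges (a single edge where a_ij = a_ji = -1; a double or triple edge where a_ij * a_ji = 2 or 3), the diagram is a chain of 7 nodes with a double edge at one end; the terminal node there is the unique short simple root (B_7). One simple-root ordering that puts it in standard form is (alpha_3, alpha_7, alpha_5, alpha_4, alpha_6, alpha_1, alpha_2). So the algebra is type B_7, i.e. so(15).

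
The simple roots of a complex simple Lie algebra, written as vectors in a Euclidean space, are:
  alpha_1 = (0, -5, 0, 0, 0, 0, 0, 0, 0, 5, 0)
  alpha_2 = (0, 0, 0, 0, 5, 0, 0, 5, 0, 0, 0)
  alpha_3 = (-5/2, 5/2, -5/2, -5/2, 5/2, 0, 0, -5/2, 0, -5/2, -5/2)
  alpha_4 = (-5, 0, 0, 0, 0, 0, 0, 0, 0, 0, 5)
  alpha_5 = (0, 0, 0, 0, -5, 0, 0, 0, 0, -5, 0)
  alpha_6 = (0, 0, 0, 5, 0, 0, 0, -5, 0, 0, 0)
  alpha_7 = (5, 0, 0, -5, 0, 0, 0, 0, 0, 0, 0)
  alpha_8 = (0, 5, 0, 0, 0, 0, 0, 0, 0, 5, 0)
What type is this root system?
type E_8

Compute the Cartan integers a_ij = 2(alpha_i, alpha_j)/(alpha_j, alpha_j); the resulting 8x8 Cartan matrix is
[[2, 0, -1, 0, -1, 0, 0, 0], [0, 2, 0, 0, -1, -1, 0, 0], [-1, 0, 2, 0, 0, 0, 0, 0], [0, 0, 0, 2, 0, 0, -1, 0], [-1, -1, 0, 0, 2, 0, 0, -1], [0, -1, 0, 0, 0, 2, -1, 0], [0, 0, 0, -1, 0, -1, 2, 0], [0, 0, 0, 0, -1, 0, 0, 2]].
All simple roots have the same length, so the diagram is simply laced. The associated Dynkin diagram is a chain of 7 nodes with one extra node attached to the third node from one end (E_8), so the type is E_8.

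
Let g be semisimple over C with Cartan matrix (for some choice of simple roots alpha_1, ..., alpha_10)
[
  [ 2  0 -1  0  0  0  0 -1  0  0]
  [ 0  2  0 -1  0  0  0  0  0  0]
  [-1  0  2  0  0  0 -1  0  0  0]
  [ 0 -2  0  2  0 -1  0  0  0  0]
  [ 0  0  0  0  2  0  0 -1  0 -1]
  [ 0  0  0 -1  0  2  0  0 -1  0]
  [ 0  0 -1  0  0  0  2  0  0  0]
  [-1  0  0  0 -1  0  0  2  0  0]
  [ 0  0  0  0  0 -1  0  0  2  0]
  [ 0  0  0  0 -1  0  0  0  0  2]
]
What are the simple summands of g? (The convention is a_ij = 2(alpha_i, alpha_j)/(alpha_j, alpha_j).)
A_6 (sl(7)) ⊕ B_4 (so(9))

The diagram associated to this matrix has two connected components: the simple roots {alpha_1, alpha_3, alpha_5, alpha_7, alpha_8, alpha_10} form a chain of 6 nodes with single edges (A_6), and {alpha_2, alpha_4, alpha_6, alpha_9} form a chain of 4 nodes with a double edge at one end; the terminal node there is the unique short simple root (B_4). A semisimple Lie algebra decomposes uniquely as the direct sum of simple ideals, one per connected component of its Dynkin diagram, so g ≅ A_6 ⊕ B_4 (dimension 48 + 36 = 84).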